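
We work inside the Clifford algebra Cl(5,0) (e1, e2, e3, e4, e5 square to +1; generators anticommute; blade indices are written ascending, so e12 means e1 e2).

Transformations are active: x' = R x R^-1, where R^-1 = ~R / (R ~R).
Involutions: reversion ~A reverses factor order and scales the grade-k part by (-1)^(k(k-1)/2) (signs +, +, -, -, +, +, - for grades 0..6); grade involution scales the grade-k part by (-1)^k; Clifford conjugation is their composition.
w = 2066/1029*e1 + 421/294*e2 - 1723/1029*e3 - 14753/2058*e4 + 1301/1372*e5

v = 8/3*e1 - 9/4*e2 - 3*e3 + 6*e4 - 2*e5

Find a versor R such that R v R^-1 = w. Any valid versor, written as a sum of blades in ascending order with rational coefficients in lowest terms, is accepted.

Take R = v + w = 4810/1029*e1 - 481/588*e2 - 4810/1029*e3 - 2405/2058*e4 - 1443/1372*e5. Because q(v) = q(w) = 8809/144, conjugation by R sends v exactly to w.
Answer: 4810/1029*e1 - 481/588*e2 - 4810/1029*e3 - 2405/2058*e4 - 1443/1372*e5


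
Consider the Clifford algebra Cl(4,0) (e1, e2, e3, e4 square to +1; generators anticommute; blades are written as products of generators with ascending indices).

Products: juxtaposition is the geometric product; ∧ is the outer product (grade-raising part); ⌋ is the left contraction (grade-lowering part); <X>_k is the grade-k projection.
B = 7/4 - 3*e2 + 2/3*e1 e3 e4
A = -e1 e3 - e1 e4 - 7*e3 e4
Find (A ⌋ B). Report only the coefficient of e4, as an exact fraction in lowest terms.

step 1: 14/3*e1 - 2/3*e3 + 2/3*e4
Answer: 2/3


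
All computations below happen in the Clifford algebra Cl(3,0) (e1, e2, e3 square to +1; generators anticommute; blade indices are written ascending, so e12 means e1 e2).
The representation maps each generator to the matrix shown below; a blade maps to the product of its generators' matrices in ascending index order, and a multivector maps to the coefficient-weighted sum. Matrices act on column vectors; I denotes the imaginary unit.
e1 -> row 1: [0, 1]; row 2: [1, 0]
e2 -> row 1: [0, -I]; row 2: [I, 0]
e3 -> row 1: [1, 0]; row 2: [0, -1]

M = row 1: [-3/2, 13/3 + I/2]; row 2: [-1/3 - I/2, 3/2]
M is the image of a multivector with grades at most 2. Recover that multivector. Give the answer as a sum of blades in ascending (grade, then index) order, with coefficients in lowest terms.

Method: 1, rho(e1), rho(e2), rho(e3) form a trace-orthogonal basis of the 2x2 complex matrices (tr(X Y) = 2 if X = Y, else 0), so M = m0*1 + m1*rho(e1) + m2*rho(e2) + m3*rho(e3) with m0 = tr(M)/2 = 0, m1 = tr(M rho(e1))/2 = 2, m2 = tr(M rho(e2))/2 = -1/2 + 7*I/3, m3 = tr(M rho(e3))/2 = -3/2.
Multiplying table entries, the bivector images are rho(e12) = I*rho(e3), rho(e13) = -I*rho(e2), rho(e23) = I*rho(e1); with real blade coefficients the real parts of m0..m3 are the coefficients of 1, e1, e2, e3 and the imaginary parts give the bivectors (e23: Im m1, e13: -Im m2, e12: Im m3).
Answer: 2*e1 - 1/2*e2 - 3/2*e3 - 7/3*e13


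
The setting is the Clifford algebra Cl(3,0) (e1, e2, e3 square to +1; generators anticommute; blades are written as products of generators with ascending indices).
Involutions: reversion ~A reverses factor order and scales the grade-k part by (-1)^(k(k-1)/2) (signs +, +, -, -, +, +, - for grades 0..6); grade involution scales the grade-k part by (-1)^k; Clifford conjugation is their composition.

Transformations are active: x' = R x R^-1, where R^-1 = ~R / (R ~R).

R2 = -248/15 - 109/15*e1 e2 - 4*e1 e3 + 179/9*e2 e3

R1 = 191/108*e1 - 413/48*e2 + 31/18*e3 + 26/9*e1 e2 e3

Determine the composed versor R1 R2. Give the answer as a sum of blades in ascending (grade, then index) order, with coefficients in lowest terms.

Distribute over the terms of R1 (each basis-blade product reordered to ascending indices, repeated generators contracted through their squares):
(191/108*e1) R2 = -11842/405*e1 - 20819/1620*e2 - 191/27*e3 + 34189/972*e1 e2 e3
(-413/48*e2) R2 = -45017/720*e1 + 12803/90*e2 - 73927/432*e3 - 413/12*e1 e2 e3
(31/18*e3) R2 = 62/9*e1 - 5549/162*e2 - 3844/135*e3 - 3379/270*e1 e2 e3
(26/9*e1 e2 e3) R2 = -4654/81*e1 - 104/9*e2 + 2834/135*e3 - 6448/135*e1 e2 e3
Summing the partial products and collecting blades:
Answer: -61487/432*e1 + 27085/324*e2 - 80215/432*e3 - 28927/486*e1 e2 e3


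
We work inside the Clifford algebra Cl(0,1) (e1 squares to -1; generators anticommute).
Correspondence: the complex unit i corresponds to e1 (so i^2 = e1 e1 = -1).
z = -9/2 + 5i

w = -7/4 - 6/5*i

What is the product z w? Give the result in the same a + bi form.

In blades: z = -9/2 + 5*e1, w = -7/4 - 6/5*e1.
Distribute z over w term by term (generator squares from the signature, products reordered to ascending indices): (-9/2)*w = 63/8 + 27/5*e1; (5*e1)*w = 6 - 35/4*e1.
Sum: 111/8 - 67/20*e1; translating back through the correspondence:
Answer: 111/8 - 67/20*i


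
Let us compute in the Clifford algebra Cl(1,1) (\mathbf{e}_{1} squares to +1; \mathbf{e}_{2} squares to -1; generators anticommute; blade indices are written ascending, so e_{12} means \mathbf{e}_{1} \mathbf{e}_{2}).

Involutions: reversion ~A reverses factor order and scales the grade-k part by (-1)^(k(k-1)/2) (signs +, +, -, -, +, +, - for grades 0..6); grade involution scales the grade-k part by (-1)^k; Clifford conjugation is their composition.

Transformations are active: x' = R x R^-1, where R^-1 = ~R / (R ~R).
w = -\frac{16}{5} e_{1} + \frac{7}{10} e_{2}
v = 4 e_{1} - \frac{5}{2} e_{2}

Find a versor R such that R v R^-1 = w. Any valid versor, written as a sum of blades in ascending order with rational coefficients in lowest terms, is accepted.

Take R = v + w = \frac{4}{5} e_{1} - \frac{9}{5} e_{2}. Because q(v) = q(w) = \frac{39}{4}, conjugation by R sends v exactly to w.
Answer: \frac{4}{5} e_{1} - \frac{9}{5} e_{2}


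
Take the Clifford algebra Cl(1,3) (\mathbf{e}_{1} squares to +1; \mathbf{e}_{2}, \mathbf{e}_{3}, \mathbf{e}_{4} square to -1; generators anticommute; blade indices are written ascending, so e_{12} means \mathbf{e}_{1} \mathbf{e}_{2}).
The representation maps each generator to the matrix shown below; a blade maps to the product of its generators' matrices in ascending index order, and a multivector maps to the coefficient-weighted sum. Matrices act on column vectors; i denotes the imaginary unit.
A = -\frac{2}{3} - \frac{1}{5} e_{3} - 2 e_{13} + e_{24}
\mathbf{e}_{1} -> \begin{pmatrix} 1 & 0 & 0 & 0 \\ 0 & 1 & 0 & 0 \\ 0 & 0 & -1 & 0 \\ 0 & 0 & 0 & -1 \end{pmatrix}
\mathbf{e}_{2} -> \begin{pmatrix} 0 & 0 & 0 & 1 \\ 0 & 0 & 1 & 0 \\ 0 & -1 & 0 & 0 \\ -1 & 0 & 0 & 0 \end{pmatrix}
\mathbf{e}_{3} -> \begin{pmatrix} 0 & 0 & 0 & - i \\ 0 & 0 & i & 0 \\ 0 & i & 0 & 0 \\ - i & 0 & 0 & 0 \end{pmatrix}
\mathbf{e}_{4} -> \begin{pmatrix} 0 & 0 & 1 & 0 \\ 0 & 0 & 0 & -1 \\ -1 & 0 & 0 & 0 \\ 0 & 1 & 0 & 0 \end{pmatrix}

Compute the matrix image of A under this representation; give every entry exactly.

Bivector images (products of the table entries): rho(e_{13}) = rho(\mathbf{e}_{1})rho(\mathbf{e}_{3}) = \begin{pmatrix} 0 & 0 & 0 & - i \\ 0 & 0 & i & 0 \\ 0 & - i & 0 & 0 \\ i & 0 & 0 & 0 \end{pmatrix}; rho(e_{24}) = rho(\mathbf{e}_{2})rho(\mathbf{e}_{4}) = \begin{pmatrix} 0 & 1 & 0 & 0 \\ -1 & 0 & 0 & 0 \\ 0 & 0 & 0 & 1 \\ 0 & 0 & -1 & 0 \end{pmatrix}.
M = (-\frac{2}{3})*1 + (-\frac{1}{5})*rho(e_{3}) + (-2)*rho(e_{13}) + (1)*rho(e_{24}), summed entrywise (1 is the identity matrix):
Answer: \begin{pmatrix} - \frac{2}{3} & 1 & 0 & \frac{11 i}{5} \\ -1 & - \frac{2}{3} & - \frac{11 i}{5} & 0 \\ 0 & \frac{9 i}{5} & - \frac{2}{3} & 1 \\ - \frac{9 i}{5} & 0 & -1 & - \frac{2}{3} \end{pmatrix}


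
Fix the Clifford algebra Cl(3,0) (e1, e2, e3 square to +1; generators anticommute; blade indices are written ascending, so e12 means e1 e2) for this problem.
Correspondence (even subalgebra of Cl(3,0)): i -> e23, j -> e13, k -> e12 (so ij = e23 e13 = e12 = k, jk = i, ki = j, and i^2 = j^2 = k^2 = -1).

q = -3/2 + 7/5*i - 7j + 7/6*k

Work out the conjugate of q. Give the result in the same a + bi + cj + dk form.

In blades: q = -3/2 + 7/6*e12 - 7*e13 + 7/5*e23.
Quaternion conjugation is reversion on the even subalgebra: the scalar is fixed and every grade-2 blade flips sign, giving -3/2 - 7/6*e12 + 7*e13 - 7/5*e23; translating back:
Answer: -3/2 - 7/5*i + 7j - 7/6*k


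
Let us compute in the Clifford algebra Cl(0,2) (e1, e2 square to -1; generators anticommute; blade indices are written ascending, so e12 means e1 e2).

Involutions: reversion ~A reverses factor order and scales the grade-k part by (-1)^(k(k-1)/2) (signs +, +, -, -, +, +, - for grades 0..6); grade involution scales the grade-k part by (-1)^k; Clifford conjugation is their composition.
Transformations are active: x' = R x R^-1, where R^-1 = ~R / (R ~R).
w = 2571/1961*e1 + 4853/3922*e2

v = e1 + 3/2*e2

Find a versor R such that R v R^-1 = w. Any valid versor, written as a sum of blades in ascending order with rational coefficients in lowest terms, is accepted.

Since q(v) = q(w) = -13/4, the sum R = v + w = 4532/1961*e1 + 5368/1961*e2 does the job whenever invertible.
Answer: 4532/1961*e1 + 5368/1961*e2


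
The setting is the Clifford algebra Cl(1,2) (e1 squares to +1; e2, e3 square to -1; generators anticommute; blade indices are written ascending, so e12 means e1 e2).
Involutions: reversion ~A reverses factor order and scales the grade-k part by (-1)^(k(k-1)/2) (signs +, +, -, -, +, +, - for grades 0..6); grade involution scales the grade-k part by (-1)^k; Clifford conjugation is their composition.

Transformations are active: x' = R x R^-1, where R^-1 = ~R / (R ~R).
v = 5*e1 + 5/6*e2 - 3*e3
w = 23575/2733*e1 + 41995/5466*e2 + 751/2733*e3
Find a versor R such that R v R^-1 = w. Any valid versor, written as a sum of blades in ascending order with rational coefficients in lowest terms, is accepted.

R = v + w = 37240/2733*e1 + 23275/2733*e2 - 7448/2733*e3 works: the equal norms (551/36) guarantee its sandwich swaps v into w.
Answer: 37240/2733*e1 + 23275/2733*e2 - 7448/2733*e3


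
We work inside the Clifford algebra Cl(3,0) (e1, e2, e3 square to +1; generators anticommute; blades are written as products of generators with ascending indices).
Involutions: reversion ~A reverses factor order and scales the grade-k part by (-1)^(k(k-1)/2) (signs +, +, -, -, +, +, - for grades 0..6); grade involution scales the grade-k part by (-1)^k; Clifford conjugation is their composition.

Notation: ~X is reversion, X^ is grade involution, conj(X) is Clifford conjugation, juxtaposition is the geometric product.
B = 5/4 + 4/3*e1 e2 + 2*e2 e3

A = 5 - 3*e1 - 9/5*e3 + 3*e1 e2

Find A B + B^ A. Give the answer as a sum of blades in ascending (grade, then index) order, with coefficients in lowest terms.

first term: 9/4 - 15/4*e1 - 2/5*e2 - 9/4*e3 + 125/12*e1 e2 + 6*e1 e3 + 10*e2 e3 - 42/5*e1 e2 e3
second term: 9/4 - 15/4*e1 + 2/5*e2 - 9/4*e3 + 125/12*e1 e2 - 6*e1 e3 + 10*e2 e3 - 42/5*e1 e2 e3
Answer: 9/2 - 15/2*e1 - 9/2*e3 + 125/6*e1 e2 + 20*e2 e3 - 84/5*e1 e2 e3


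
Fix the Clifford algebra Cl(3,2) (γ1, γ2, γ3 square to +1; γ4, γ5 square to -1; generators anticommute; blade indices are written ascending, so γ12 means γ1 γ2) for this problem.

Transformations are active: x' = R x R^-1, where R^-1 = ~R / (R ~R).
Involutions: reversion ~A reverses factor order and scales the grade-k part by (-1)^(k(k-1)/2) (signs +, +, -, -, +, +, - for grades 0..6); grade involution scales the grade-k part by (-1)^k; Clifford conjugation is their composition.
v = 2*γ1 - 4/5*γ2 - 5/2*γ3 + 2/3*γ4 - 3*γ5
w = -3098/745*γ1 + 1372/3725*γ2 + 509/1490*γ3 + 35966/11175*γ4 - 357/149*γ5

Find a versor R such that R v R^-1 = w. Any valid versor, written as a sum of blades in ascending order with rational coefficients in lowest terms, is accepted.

Why this works: both vectors square to 1301/900, so q(v) = q(w) and R = v + w = -1608/745*γ1 - 1608/3725*γ2 - 1608/745*γ3 + 14472/3725*γ4 - 804/149*γ5 carries v to w — its own direction survives, the complement (v - w)/2 flips.
Answer: -1608/745*γ1 - 1608/3725*γ2 - 1608/745*γ3 + 14472/3725*γ4 - 804/149*γ5


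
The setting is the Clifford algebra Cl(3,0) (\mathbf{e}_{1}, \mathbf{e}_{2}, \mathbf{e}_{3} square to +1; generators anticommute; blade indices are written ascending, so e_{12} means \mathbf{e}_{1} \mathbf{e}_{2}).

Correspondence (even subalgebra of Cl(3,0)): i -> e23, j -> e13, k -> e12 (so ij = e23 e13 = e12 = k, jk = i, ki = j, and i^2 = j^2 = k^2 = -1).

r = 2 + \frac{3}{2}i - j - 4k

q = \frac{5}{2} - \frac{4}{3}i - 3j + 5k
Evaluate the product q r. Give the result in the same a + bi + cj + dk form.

In blades: q = \frac{5}{2} + 5 e_{12} - 3 e_{13} - \frac{4}{3} e_{23}, r = 2 - 4 e_{12} - e_{13} + \frac{3}{2} e_{23}.
Distribute q over r term by term (generator squares from the signature, products reordered to ascending indices): (\frac{5}{2})*r = 5 - 10 e_{12} - \frac{5}{2} e_{13} + \frac{15}{4} e_{23}; (5 e_{12})*r = 20 + 10 e_{12} + \frac{15}{2} e_{13} + 5 e_{23}; (-3 e_{13})*r = -3 + \frac{9}{2} e_{12} - 6 e_{13} + 12 e_{23}; (-\frac{4}{3} e_{23})*r = 2 + \frac{4}{3} e_{12} - \frac{16}{3} e_{13} - \frac{8}{3} e_{23}.
Sum: 24 + \frac{35}{6} e_{12} - \frac{19}{3} e_{13} + \frac{217}{12} e_{23}; translating back through the correspondence:
Answer: 24 + \frac{217}{12}i - \frac{19}{3}j + \frac{35}{6}k


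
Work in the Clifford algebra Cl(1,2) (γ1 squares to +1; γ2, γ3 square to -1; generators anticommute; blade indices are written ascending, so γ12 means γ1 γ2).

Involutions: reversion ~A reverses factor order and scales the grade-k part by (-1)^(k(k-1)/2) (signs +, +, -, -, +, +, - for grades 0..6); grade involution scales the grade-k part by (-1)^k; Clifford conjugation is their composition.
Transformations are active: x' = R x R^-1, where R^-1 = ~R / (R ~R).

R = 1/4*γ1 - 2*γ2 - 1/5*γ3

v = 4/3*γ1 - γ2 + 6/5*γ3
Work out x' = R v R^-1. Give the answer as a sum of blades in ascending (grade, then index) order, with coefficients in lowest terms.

~R = 1/4*γ1 - 2*γ2 - 1/5*γ3, and R ~R = -1591/400, so R^-1 = ~R / (-1591/400).
R v = -107/75 + 29/12*γ12 + 17/30*γ13 - 13/5*γ23
Answer: -1836/1591*γ1 - 2075/4773*γ2 - 32062/23865*γ3


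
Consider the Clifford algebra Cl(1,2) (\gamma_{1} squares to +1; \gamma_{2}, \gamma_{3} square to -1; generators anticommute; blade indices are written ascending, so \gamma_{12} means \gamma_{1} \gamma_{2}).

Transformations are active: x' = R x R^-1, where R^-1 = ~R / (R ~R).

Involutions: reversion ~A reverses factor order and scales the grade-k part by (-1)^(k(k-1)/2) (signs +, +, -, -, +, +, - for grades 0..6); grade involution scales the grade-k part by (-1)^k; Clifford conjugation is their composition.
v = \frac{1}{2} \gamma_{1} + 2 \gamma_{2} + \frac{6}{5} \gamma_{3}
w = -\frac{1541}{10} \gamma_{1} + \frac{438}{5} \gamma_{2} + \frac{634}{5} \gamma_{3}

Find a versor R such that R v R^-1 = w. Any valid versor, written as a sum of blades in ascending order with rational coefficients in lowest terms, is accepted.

The midline construction: v and w both square to -\frac{519}{100}, so reflecting in their sum -\frac{768}{5} \gamma_{1} + \frac{448}{5} \gamma_{2} + 128 \gamma_{3} exchanges them.
Answer: -\frac{768}{5} \gamma_{1} + \frac{448}{5} \gamma_{2} + 128 \gamma_{3}


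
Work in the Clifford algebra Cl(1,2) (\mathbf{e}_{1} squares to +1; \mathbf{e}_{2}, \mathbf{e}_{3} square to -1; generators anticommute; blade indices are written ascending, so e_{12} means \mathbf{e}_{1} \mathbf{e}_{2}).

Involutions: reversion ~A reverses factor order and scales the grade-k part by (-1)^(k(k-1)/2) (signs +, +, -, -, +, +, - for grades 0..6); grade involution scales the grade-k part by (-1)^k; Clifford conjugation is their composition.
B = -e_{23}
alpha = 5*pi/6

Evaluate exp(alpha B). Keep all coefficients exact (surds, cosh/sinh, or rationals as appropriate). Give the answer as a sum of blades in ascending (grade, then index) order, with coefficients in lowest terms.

B^2 = (-1)^2*(e_{23})^2 = 1*(-1) = -1 (a basis 2-blade squares to minus the product of its generators' squares).
B^2 = -1 — since the square is negative, the closed form is circular: l = 1, alpha*l = \frac{5 \pi}{6}, so exp(alpha B) = cos(\frac{5 \pi}{6}) + (sin(\frac{5 \pi}{6})/1)*B = - \frac{\sqrt{3}}{2} + (\frac{1}{2})*B.
Answer: - \frac{\sqrt{3}}{2} - \frac{1}{2} e_{23}


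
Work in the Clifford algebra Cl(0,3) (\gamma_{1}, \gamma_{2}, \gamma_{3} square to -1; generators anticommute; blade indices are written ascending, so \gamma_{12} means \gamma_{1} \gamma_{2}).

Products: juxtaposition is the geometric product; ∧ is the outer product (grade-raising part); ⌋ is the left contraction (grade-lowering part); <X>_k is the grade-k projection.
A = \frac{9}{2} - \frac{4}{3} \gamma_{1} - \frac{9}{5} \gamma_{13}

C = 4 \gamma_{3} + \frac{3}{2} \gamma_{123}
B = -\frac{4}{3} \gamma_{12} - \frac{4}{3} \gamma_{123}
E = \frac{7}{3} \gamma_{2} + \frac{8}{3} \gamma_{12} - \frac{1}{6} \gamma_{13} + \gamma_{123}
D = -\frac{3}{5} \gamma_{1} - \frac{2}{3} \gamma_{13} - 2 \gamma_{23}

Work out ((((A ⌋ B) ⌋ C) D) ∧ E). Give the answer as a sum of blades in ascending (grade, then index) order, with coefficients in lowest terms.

step 1: \frac{28}{45} \gamma_{2} - 6 \gamma_{12} - \frac{16}{9} \gamma_{23} - 6 \gamma_{123}
step 2: -9 + \frac{8}{3} \gamma_{1} + 9 \gamma_{3} + \frac{14}{15} \gamma_{13}
step 3: \frac{20}{9} - \frac{3}{5} \gamma_{1} - 18 \gamma_{2} + \frac{274}{225} \gamma_{3} - \frac{28}{15} \gamma_{12} + \frac{57}{5} \gamma_{13} + 18 \gamma_{23} - \frac{16}{3} \gamma_{123}
step 4: \frac{140}{27} \gamma_{2} + \frac{611}{135} \gamma_{12} - \frac{10}{27} \gamma_{13} - \frac{1918}{675} \gamma_{23} - \frac{16288}{675} \gamma_{123}
Answer: \frac{140}{27} \gamma_{2} + \frac{611}{135} \gamma_{12} - \frac{10}{27} \gamma_{13} - \frac{1918}{675} \gamma_{23} - \frac{16288}{675} \gamma_{123}


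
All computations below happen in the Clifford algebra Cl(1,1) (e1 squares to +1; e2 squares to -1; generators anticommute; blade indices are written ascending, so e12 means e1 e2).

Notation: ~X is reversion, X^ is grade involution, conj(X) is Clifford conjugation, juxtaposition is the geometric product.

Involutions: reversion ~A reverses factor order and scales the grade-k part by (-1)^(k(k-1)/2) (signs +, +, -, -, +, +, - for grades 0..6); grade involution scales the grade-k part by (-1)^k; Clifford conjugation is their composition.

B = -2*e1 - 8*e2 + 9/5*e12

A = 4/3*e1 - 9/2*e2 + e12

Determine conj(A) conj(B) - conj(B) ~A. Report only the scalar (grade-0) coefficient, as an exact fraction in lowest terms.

first term: -553/15 - 1/10*e1 + 22/5*e2 - 59/3*e12
second term: 607/15 - 161/10*e1 + 2/5*e2 - 59/3*e12
Answer: -232/3


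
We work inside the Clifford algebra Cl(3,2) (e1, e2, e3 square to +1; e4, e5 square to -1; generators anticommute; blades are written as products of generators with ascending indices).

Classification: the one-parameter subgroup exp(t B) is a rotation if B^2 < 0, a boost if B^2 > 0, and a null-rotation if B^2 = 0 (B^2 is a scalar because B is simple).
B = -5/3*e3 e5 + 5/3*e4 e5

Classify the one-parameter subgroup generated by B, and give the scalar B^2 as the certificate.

B^2 term by term: the squares give (-5/3)^2*(e3 e5)^2 + (5/3)^2*(e4 e5)^2 = 25/9*(+1) + 25/9*(-1) = 0 (each basis 2-blade squares to minus the product of its generators' squares); cross terms between blades sharing an index anticommute and cancel. So B^2 = 0.
Answer: null-rotation, certificate B^2 = 0. No conjugation can change B^2 = 0; the sign gives the class.


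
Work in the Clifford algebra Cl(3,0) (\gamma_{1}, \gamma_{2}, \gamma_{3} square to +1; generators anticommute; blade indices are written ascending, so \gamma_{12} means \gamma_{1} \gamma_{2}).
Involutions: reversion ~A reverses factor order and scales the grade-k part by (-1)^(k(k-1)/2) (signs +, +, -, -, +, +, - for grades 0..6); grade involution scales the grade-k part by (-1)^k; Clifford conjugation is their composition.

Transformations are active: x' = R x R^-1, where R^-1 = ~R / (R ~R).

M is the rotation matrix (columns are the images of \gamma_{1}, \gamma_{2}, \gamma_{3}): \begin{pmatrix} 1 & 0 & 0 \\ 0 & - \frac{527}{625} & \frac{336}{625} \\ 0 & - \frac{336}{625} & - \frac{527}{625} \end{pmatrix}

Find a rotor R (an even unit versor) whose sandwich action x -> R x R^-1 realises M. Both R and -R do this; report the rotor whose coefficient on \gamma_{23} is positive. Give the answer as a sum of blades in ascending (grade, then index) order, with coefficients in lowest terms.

Method: write R = a + b12*\gamma_{12} + b13*\gamma_{13} + b23*\gamma_{23} with a^2 + b12^2 + b13^2 + b23^2 = 1 (so R^-1 = ~R). Expanding the columns R e_j ~R gives tr M = 4a^2 - 1 and, from the antisymmetric part, M21 - M12 = -4a*b12, M13 - M31 = 4a*b13, M32 - M23 = -4a*b23.
Here tr M = -\frac{429}{625}, so a^2 = (1 + tr M)/4 = \frac{49}{625} and a = ±\frac{7}{25}. Taking a = \frac{7}{25}: M21 - M12 = 0, M13 - M31 = 0, M32 - M23 = -\frac{672}{625}, giving b12 = 0, b13 = 0, b23 = \frac{24}{25}, i.e. R = \frac{7}{25} + \frac{24}{25} \gamma_{23}.
Its \gamma_{23} coefficient is already positive.
Answer: \frac{7}{25} + \frac{24}{25} \gamma_{23}. Key observation: the double cover Spin(3) -> SO(3) sends R and -R to the same matrix (trace -\frac{429}{625} here), so the stated sign of the \gamma_{23} coefficient is what selects one sheet.


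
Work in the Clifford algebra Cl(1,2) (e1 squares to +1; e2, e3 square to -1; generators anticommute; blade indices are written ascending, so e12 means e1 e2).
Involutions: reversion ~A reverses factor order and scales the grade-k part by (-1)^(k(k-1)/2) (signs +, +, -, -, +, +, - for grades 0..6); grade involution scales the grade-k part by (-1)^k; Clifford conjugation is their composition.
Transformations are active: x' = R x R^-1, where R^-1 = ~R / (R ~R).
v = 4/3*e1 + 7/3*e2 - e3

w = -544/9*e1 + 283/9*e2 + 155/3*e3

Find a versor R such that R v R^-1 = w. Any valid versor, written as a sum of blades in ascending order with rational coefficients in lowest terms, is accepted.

Equal squares first: v^2 = w^2 = -14/3. Then v + w = -532/9*e1 + 304/9*e2 + 152/3*e3 is a versor taking v to w, provided it is invertible.
Answer: -532/9*e1 + 304/9*e2 + 152/3*e3


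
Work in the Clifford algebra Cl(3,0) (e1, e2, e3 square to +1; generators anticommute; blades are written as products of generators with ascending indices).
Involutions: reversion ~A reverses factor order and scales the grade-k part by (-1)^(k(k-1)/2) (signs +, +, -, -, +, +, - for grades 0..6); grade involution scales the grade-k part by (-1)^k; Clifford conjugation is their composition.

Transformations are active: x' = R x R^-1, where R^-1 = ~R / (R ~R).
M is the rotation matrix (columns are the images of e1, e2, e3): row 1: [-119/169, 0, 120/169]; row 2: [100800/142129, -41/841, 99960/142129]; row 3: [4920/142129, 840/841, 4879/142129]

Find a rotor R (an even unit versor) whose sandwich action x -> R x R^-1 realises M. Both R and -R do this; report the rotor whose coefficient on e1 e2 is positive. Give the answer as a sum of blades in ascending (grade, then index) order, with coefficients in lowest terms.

Method: write R = a + b12*e1 e2 + b13*e1 e3 + b23*e2 e3 with a^2 + b12^2 + b13^2 + b23^2 = 1 (so R^-1 = ~R). Expanding the columns R e_j ~R gives tr M = 4a^2 - 1 and, from the antisymmetric part, M21 - M12 = -4a*b12, M13 - M31 = 4a*b13, M32 - M23 = -4a*b23.
Here tr M = -102129/142129, so a^2 = (1 + tr M)/4 = 10000/142129 and a = ±100/377. Taking a = 100/377: M21 - M12 = 100800/142129, M13 - M31 = 96000/142129, M32 - M23 = 42000/142129, giving b12 = -252/377, b13 = 240/377, b23 = -105/377, i.e. R = 100/377 - 252/377*e1 e2 + 240/377*e1 e3 - 105/377*e2 e3.
Its e1 e2 coefficient is negative, so report the other preimage -R.
Answer: -100/377 + 252/377*e1 e2 - 240/377*e1 e3 + 105/377*e2 e3. Why the constraint matters: R and -R act identically through the sandwich — M has trace -102129/142129 either way — so only the sign condition on e1 e2 picks one of the two preimages.


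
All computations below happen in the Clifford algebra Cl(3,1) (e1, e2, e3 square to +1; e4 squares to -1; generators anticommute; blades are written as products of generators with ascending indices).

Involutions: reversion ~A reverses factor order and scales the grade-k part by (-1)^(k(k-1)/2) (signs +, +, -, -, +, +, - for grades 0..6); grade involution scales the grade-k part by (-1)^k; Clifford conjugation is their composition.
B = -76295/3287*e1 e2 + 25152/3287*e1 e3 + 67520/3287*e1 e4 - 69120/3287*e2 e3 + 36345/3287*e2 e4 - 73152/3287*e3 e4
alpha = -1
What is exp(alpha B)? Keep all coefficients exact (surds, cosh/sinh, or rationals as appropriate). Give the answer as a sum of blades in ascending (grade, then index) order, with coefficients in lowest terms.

B^2 term by term: the squares give (-76295/3287)^2*(e1 e2)^2 + (25152/3287)^2*(e1 e3)^2 + (67520/3287)^2*(e1 e4)^2 + (-69120/3287)^2*(e2 e3)^2 + (36345/3287)^2*(e2 e4)^2 + (-73152/3287)^2*(e3 e4)^2 = 5820927025/10804369*(-1) + 632623104/10804369*(-1) + 4558950400/10804369*(+1) + 4777574400/10804369*(-1) + 1320959025/10804369*(+1) + 5351215104/10804369*(+1) = 0 (each basis 2-blade squares to minus the product of its generators' squares); cross terms between blades sharing an index anticommute and cancel; the commuting (index-disjoint) pairs give grade-4 terms 2*c*c'*(blade product), which cancel blade by blade — e1 e2 e3 e4: 11162263680/10804369 - 1828298880/10804369 - 9333964800/10804369 = 0 — confirming B is simple. So B^2 = 0.
B^2 = 0, and the exponential is exactly linear here: exp(alpha B) = 1 + alpha B (parabolic case).
Answer: 1 + 76295/3287*e1 e2 - 25152/3287*e1 e3 - 67520/3287*e1 e4 + 69120/3287*e2 e3 - 36345/3287*e2 e4 + 73152/3287*e3 e4


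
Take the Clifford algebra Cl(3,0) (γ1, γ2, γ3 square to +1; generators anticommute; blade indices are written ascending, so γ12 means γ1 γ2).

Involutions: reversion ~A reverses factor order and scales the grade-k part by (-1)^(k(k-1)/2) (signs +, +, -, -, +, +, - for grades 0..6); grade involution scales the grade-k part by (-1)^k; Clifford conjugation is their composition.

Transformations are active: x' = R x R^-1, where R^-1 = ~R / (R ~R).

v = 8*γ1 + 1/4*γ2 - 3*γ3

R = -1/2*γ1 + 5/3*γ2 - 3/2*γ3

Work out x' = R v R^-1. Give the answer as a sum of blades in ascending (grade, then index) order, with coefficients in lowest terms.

~R = -1/2*γ1 + 5/3*γ2 - 3/2*γ3, and R ~R = 95/18, so R^-1 = ~R / (95/18).
R v = 11/12 - 323/24*γ12 + 27/2*γ13 - 37/8*γ23
Answer: -1553/190*γ1 + 25/76*γ2 + 471/190*γ3


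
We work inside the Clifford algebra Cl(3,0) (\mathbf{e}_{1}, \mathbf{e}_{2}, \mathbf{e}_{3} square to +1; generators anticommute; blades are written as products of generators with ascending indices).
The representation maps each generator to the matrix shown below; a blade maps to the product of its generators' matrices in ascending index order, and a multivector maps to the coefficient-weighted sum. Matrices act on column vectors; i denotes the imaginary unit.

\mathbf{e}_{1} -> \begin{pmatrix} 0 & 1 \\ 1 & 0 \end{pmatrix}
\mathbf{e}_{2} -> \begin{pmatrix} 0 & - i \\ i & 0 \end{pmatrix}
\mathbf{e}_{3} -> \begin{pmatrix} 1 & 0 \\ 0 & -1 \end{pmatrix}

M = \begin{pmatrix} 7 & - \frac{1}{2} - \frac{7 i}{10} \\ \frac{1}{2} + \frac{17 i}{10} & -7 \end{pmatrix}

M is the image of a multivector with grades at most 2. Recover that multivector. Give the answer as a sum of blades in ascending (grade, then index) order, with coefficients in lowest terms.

Method: 1, rho(e_{1}), rho(e_{2}), rho(e_{3}) form a trace-orthogonal basis of the 2x2 complex matrices (tr(X Y) = 2 if X = Y, else 0), so M = m0*1 + m1*rho(e_{1}) + m2*rho(e_{2}) + m3*rho(e_{3}) with m0 = tr(M)/2 = 0, m1 = tr(M rho(e_{1}))/2 = \frac{i}{2}, m2 = tr(M rho(e_{2}))/2 = \frac{6}{5} - \frac{i}{2}, m3 = tr(M rho(e_{3}))/2 = 7.
Multiplying table entries, the bivector images are rho(e_{1} e_{2}) = i*rho(e_{3}), rho(e_{1} e_{3}) = -i*rho(e_{2}), rho(e_{2} e_{3}) = i*rho(e_{1}); with real blade coefficients the real parts of m0..m3 are the coefficients of 1, e_{1}, e_{2}, e_{3} and the imaginary parts give the bivectors (e_{2} e_{3}: Im m1, e_{1} e_{3}: -Im m2, e_{1} e_{2}: Im m3).
Answer: \frac{6}{5} e_{2} + 7 e_{3} + \frac{1}{2} e_{1} e_{3} + \frac{1}{2} e_{2} e_{3}


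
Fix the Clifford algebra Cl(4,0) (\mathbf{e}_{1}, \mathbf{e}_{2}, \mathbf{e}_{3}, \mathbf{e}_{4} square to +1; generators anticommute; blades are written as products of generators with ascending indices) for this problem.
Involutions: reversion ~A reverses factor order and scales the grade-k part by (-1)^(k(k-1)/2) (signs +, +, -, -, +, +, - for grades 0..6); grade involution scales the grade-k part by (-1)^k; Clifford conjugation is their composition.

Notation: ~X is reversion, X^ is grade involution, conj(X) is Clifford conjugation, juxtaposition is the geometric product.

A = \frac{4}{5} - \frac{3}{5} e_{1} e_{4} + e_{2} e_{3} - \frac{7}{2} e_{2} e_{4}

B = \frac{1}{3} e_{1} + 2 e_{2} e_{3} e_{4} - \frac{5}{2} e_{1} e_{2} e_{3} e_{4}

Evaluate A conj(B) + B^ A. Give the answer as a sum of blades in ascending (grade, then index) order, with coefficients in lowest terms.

first term: -\frac{4}{15} e_{1} - 7 e_{3} - \frac{11}{5} e_{4} + \frac{35}{4} e_{1} e_{3} + \frac{5}{2} e_{1} e_{4} - \frac{3}{2} e_{2} e_{3} - \frac{23}{15} e_{1} e_{2} e_{3} + \frac{7}{6} e_{1} e_{2} e_{4} + \frac{8}{5} e_{2} e_{3} e_{4} - 2 e_{1} e_{2} e_{3} e_{4}
second term: -\frac{4}{15} e_{1} + 7 e_{3} + \frac{11}{5} e_{4} + \frac{35}{4} e_{1} e_{3} + \frac{5}{2} e_{1} e_{4} - \frac{3}{2} e_{2} e_{3} - \frac{23}{15} e_{1} e_{2} e_{3} + \frac{7}{6} e_{1} e_{2} e_{4} - \frac{8}{5} e_{2} e_{3} e_{4} - 2 e_{1} e_{2} e_{3} e_{4}
Answer: -\frac{8}{15} e_{1} + \frac{35}{2} e_{1} e_{3} + 5 e_{1} e_{4} - 3 e_{2} e_{3} - \frac{46}{15} e_{1} e_{2} e_{3} + \frac{7}{3} e_{1} e_{2} e_{4} - 4 e_{1} e_{2} e_{3} e_{4}


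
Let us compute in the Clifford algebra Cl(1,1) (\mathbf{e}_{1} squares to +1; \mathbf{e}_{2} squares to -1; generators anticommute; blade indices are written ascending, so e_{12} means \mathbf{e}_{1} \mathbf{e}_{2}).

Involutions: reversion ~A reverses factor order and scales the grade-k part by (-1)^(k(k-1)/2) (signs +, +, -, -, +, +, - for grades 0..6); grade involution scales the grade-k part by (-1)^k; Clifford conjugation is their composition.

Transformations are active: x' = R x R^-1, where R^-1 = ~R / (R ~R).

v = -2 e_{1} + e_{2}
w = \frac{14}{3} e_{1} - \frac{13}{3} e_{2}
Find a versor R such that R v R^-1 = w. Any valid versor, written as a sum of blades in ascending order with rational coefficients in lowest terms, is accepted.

Construction: equal norms (both 3) license R = v + w = \frac{8}{3} e_{1} - \frac{10}{3} e_{2} — nothing changes along that direction, while (v - w)/2 changes sign, so v maps onto w.
Answer: \frac{8}{3} e_{1} - \frac{10}{3} e_{2}


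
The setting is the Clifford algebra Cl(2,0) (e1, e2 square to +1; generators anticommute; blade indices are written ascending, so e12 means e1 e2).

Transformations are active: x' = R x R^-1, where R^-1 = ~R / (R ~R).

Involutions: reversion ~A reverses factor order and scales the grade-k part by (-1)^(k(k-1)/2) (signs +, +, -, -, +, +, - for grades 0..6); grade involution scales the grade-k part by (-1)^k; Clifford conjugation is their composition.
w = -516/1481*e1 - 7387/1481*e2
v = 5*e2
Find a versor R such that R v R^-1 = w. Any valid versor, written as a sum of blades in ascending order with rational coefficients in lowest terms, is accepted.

Reasoning: v^2 = w^2 = 25 since conjugation preserves the quadratic form; R = v + w = -516/1481*e1 + 18/1481*e2 is then valid when invertible, keeping its own part and reversing (v - w)/2.
Answer: -516/1481*e1 + 18/1481*e2


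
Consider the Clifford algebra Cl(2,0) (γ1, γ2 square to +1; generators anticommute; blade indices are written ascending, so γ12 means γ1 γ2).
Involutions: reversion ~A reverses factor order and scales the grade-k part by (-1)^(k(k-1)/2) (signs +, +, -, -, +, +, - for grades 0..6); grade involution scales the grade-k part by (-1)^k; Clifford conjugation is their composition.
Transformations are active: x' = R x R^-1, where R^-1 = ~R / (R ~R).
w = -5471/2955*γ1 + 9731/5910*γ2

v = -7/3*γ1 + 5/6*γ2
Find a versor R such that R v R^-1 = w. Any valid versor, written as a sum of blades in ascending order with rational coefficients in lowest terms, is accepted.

Why this works: both vectors square to 221/36, so q(v) = q(w) and R = v + w = -4122/985*γ1 + 7328/2955*γ2 carries v to w — its own direction survives, the complement (v - w)/2 flips.
Answer: -4122/985*γ1 + 7328/2955*γ2


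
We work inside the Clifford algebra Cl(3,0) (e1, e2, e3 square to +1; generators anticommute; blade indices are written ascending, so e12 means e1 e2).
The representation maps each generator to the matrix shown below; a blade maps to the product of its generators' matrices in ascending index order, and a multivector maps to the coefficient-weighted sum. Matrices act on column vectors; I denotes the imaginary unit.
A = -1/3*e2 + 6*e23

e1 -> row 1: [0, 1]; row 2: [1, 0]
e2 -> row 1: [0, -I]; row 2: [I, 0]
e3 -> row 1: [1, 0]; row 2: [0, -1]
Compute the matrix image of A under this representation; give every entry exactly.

Bivector images (products of the table entries): rho(e23) = rho(e2)rho(e3) = row 1: [0, I]; row 2: [I, 0].
M = (-1/3)*rho(e2) + (6)*rho(e23), summed entrywise:
Answer: row 1: [0, 19*I/3]; row 2: [17*I/3, 0]


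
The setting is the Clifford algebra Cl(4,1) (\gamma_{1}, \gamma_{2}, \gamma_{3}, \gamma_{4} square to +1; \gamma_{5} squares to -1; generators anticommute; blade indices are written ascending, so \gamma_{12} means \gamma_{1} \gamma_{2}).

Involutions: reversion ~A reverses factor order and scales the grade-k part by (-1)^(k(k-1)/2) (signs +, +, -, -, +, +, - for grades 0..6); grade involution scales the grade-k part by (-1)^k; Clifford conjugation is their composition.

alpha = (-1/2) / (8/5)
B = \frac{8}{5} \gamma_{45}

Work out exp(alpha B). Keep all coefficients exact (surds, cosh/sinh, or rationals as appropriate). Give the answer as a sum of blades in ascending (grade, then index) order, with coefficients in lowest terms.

B^2 = (\frac{8}{5})^2*(\gamma_{45})^2 = \frac{64}{25}*(+1) = \frac{64}{25} (a basis 2-blade squares to minus the product of its generators' squares).
B^2 = \frac{64}{25} — a positive square means the series sums to a boost: l = \frac{8}{5}, alpha*l = - \frac{1}{2}, so exp(alpha B) = cosh(- \frac{1}{2}) + (sinh(- \frac{1}{2})/(\frac{8}{5}))*B = \cosh{\left(\frac{1}{2} \right)} + (- \frac{5 \sinh{\left(\frac{1}{2} \right)}}{8})*B.
Answer: \cosh{\left(\frac{1}{2} \right)} - \sinh{\left(\frac{1}{2} \right)} \gamma_{45}


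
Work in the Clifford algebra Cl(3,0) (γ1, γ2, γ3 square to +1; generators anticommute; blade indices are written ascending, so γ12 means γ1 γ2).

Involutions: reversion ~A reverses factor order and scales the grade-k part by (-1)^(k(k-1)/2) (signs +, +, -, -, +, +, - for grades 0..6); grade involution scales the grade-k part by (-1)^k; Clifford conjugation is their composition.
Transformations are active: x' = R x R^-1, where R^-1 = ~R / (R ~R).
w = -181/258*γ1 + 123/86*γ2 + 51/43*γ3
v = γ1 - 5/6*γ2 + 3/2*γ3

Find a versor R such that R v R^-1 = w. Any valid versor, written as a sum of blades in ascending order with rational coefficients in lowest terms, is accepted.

Here q(v) = q(w) = 71/18; the classical choice R = v + w = 77/258*γ1 + 77/129*γ2 + 231/86*γ3 then realises v -> w under the sandwich.
Answer: 77/258*γ1 + 77/129*γ2 + 231/86*γ3


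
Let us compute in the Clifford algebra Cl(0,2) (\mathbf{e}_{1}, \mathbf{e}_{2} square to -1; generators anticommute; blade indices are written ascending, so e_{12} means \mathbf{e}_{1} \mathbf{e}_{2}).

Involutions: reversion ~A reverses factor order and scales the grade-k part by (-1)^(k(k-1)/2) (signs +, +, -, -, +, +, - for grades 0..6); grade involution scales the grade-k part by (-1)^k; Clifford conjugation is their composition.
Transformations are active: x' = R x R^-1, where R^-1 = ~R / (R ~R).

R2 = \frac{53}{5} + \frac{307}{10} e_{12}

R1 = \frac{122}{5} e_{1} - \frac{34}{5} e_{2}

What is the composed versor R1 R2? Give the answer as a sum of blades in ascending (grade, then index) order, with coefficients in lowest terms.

Distribute over the terms of R1 (each basis-blade product reordered to ascending indices, repeated generators contracted through their squares):
(\frac{122}{5} e_{1}) R2 = \frac{6466}{25} e_{1} - \frac{18727}{25} e_{2}
(-\frac{34}{5} e_{2}) R2 = -\frac{5219}{25} e_{1} - \frac{1802}{25} e_{2}
Summing the partial products and collecting blades:
Answer: \frac{1247}{25} e_{1} - \frac{20529}{25} e_{2}


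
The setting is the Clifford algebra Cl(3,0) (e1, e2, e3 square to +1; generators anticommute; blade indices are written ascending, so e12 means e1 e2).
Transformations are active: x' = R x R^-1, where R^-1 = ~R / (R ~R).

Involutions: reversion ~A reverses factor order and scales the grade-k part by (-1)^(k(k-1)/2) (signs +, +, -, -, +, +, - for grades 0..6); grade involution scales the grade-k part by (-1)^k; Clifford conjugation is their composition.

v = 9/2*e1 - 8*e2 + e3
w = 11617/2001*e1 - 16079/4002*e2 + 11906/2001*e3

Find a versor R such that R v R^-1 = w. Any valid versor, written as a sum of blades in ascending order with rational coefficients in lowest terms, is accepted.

Reasoning: v^2 = w^2 = 341/4 since conjugation preserves the quadratic form; R = v + w = 41243/4002*e1 - 48095/4002*e2 + 13907/2001*e3 is then valid when invertible, keeping its own part and reversing (v - w)/2.
Answer: 41243/4002*e1 - 48095/4002*e2 + 13907/2001*e3


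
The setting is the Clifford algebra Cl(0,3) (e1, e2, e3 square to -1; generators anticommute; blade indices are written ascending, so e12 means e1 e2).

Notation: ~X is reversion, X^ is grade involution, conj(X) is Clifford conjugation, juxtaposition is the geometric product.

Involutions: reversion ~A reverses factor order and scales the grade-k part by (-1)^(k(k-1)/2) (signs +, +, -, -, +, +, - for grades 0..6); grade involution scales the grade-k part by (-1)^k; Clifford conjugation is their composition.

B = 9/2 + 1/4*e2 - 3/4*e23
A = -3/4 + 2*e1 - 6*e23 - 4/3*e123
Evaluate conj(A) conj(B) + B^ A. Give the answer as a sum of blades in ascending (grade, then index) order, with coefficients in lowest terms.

first term: -63/8 - 8*e1 + 3/16*e2 - 3/2*e3 + 1/2*e12 + 1/3*e13 + 423/16*e23 - 15/2*e123
second term: -63/8 + 8*e1 + 3/16*e2 - 3/2*e3 + 1/2*e12 + 1/3*e13 - 423/16*e23 - 15/2*e123
Answer: -63/4 + 3/8*e2 - 3*e3 + e12 + 2/3*e13 - 15*e123


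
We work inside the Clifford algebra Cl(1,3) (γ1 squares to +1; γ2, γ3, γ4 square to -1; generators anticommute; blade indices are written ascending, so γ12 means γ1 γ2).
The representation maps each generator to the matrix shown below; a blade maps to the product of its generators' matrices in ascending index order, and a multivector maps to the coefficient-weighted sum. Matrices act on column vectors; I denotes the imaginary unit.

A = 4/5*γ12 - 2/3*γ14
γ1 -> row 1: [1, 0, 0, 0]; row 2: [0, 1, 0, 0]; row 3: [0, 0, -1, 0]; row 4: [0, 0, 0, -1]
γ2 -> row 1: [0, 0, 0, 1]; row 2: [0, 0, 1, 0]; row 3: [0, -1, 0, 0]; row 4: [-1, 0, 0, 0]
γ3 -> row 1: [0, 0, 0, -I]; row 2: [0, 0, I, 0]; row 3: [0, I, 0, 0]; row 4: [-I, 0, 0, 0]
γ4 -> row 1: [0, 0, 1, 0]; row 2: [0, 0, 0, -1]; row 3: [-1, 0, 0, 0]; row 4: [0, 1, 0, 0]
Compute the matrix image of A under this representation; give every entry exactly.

Bivector images (products of the table entries): rho(γ12) = rho(γ1)rho(γ2) = row 1: [0, 0, 0, 1]; row 2: [0, 0, 1, 0]; row 3: [0, 1, 0, 0]; row 4: [1, 0, 0, 0]; rho(γ14) = rho(γ1)rho(γ4) = row 1: [0, 0, 1, 0]; row 2: [0, 0, 0, -1]; row 3: [1, 0, 0, 0]; row 4: [0, -1, 0, 0].
M = (4/5)*rho(γ12) + (-2/3)*rho(γ14), summed entrywise:
Answer: row 1: [0, 0, -2/3, 4/5]; row 2: [0, 0, 4/5, 2/3]; row 3: [-2/3, 4/5, 0, 0]; row 4: [4/5, 2/3, 0, 0]


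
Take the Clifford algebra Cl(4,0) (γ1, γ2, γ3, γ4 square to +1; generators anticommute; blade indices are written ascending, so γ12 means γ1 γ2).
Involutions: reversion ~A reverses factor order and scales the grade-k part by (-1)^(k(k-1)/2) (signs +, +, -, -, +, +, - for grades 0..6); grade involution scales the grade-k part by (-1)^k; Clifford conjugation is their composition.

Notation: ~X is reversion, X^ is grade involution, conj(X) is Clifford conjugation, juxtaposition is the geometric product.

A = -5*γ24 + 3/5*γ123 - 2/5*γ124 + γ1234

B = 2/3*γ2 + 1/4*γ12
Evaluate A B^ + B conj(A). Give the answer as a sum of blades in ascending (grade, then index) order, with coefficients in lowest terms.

first term: -3/20*γ3 - 97/30*γ4 + 2/5*γ13 + 59/60*γ14 - 1/4*γ34 - 2/3*γ134
second term: -3/20*γ3 + 103/30*γ4 - 2/5*γ13 + 91/60*γ14 - 1/4*γ34 - 2/3*γ134
Answer: -3/10*γ3 + 1/5*γ4 + 5/2*γ14 - 1/2*γ34 - 4/3*γ134
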